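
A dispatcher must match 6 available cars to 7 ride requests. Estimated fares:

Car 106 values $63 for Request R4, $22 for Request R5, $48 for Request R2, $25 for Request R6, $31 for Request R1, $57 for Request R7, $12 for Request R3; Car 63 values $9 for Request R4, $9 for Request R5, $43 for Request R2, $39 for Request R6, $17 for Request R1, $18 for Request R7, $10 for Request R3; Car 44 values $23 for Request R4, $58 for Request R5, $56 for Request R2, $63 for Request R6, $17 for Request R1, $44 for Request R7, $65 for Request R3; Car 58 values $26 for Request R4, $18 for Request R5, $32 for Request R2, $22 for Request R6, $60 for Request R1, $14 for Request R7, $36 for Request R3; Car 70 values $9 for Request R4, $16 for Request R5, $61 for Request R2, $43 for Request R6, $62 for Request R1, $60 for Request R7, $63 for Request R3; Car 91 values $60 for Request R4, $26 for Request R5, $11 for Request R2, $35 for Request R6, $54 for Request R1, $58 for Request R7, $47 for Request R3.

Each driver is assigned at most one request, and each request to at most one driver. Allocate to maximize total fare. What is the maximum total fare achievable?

Maximum total: $350

Treat this as an assignment problem: match each driver to one request.
Optimal: Car 106→Request R4 ($63), Car 63→Request R2 ($43), Car 44→Request R6 ($63), Car 58→Request R1 ($60), Car 70→Request R3 ($63), Car 91→Request R7 ($58) — total 63+43+63+60+63+58 = $350.
Column-greedy (each request in turn goes to its best remaining driver) gives $339, worse by 11.
Next-best assignment: Car 106→Request R4, Car 63→Request R6, Car 44→Request R3, Car 58→Request R1, Car 70→Request R2, Car 91→Request R7 = $346.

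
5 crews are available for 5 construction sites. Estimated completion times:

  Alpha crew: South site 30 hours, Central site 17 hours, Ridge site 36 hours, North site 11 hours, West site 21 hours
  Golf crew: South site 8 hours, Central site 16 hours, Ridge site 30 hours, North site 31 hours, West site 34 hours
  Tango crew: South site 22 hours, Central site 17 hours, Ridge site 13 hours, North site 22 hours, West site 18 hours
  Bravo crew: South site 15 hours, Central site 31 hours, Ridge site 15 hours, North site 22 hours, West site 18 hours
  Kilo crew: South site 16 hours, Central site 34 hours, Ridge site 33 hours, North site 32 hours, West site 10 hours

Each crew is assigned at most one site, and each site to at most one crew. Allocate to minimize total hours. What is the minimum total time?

Optimal: Alpha crew→North site (11 hours), Golf crew→South site (8 hours), Tango crew→Central site (17 hours), Bravo crew→Ridge site (15 hours), Kilo crew→West site (10 hours) — total 11+8+17+15+10 = 61 hours.
Min-entry greedy (repeatedly take the single cheapest remaining cell) gives 73 hours, worse by 12.
Swapping Alpha crew↔Kilo crew (Alpha crew→West site 21 hours, Kilo crew→North site 32 hours) adds 32.

Minimum total: 61 hours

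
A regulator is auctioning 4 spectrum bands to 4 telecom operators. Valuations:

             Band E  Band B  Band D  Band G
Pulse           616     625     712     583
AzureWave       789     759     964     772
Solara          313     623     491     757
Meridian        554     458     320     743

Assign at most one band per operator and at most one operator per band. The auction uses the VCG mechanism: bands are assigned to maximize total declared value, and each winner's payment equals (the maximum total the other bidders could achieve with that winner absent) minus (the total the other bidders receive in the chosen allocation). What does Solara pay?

Efficient allocation: Pulse→Band E ($616M), AzureWave→Band D ($964M), Solara→Band B ($623M), Meridian→Band G ($743M); total welfare W = $2946M.
Solara receives Band B at value $623M, so the others get W − 623 = $2323M.
Without Solara: best allocation of the remaining 3 bidders over all 4 bands is Pulse→Band B ($625M), AzureWave→Band D ($964M), Meridian→Band G ($743M), total $2332M.
VCG payment = (others' best without Solara) − (others' welfare with Solara) = 2332 − 2323 = $9M.

Solara pays $9M.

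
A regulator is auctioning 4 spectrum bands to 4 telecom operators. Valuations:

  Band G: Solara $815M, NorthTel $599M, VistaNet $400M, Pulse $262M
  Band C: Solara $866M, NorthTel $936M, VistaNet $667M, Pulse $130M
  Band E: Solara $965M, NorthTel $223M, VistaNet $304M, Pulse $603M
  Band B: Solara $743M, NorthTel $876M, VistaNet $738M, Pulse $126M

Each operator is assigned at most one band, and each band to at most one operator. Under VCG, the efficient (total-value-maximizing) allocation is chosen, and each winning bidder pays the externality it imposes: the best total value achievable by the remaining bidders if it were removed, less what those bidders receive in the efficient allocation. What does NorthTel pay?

NorthTel pays $51M.

Efficient allocation: Solara→Band G ($815M), NorthTel→Band C ($936M), VistaNet→Band B ($738M), Pulse→Band E ($603M); total welfare W = $3092M.
NorthTel receives Band C at value $936M, so the others get W − 936 = $2156M.
Without NorthTel: best allocation of the remaining 3 bidders over all 4 bands is Solara→Band C ($866M), VistaNet→Band B ($738M), Pulse→Band E ($603M), total $2207M.
VCG payment = (others' best without NorthTel) − (others' welfare with NorthTel) = 2207 − 2156 = $51M.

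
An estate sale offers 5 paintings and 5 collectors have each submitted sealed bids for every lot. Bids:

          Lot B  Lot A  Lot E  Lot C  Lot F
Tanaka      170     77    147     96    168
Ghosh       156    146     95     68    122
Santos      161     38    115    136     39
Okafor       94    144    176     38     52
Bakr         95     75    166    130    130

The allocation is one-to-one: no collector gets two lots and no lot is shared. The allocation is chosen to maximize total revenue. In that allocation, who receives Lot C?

Bakr receives Lot C.

Optimal: Tanaka→Lot F ($168), Ghosh→Lot A ($146), Santos→Lot B ($161), Okafor→Lot E ($176), Bakr→Lot C ($130) — total 168+146+161+176+130 = $781.
Column-greedy (each lot in turn goes to its best remaining collector) gives $758, worse by 23.
Next-best assignment: Tanaka→Lot F, Ghosh→Lot B, Santos→Lot C, Okafor→Lot A, Bakr→Lot E = $770.
Checked against all permutations: $781 is optimal.
Bakr's own top lot is Lot E ($166), but forcing Bakr→Lot E and reassigning the rest optimally gives only $770 — worse by 11.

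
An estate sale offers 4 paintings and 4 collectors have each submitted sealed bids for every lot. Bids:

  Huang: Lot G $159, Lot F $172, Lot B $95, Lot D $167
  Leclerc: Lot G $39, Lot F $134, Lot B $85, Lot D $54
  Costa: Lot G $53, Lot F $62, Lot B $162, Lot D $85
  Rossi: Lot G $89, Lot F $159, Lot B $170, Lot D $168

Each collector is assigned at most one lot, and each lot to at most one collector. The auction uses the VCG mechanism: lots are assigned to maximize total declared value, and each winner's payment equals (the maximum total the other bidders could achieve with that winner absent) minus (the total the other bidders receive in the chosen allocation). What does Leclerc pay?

Leclerc pays $13.

Efficient allocation: Huang→Lot G ($159), Leclerc→Lot F ($134), Costa→Lot B ($162), Rossi→Lot D ($168); total welfare W = $623.
Leclerc receives Lot F at value $134, so the others get W − 134 = $489.
Without Leclerc: best allocation of the remaining 3 bidders over all 4 lots is Huang→Lot F ($172), Costa→Lot B ($162), Rossi→Lot D ($168), total $502.
VCG payment = (others' best without Leclerc) − (others' welfare with Leclerc) = 502 − 489 = $13.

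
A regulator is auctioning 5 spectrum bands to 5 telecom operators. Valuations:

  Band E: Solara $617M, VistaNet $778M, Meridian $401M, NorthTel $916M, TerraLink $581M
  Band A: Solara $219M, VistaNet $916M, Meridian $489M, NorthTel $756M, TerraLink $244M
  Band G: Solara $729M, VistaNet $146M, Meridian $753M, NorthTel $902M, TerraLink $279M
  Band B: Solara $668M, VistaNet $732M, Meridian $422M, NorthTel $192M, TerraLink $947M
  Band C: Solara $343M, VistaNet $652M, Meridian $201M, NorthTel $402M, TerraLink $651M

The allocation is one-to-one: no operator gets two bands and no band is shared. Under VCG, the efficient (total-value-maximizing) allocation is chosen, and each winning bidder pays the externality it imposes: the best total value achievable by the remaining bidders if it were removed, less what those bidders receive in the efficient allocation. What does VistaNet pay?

Efficient allocation: Solara→Band B ($668M), VistaNet→Band A ($916M), Meridian→Band G ($753M), NorthTel→Band E ($916M), TerraLink→Band C ($651M); total welfare W = $3904M.
VistaNet receives Band A at value $916M, so the others get W − 916 = $2988M.
Without VistaNet: best allocation of the remaining 4 bidders over all 5 bands is Solara→Band G ($729M), Meridian→Band A ($489M), NorthTel→Band E ($916M), TerraLink→Band B ($947M), total $3081M.
VCG payment = (others' best without VistaNet) − (others' welfare with VistaNet) = 3081 − 2988 = $93M.

VistaNet pays $93M.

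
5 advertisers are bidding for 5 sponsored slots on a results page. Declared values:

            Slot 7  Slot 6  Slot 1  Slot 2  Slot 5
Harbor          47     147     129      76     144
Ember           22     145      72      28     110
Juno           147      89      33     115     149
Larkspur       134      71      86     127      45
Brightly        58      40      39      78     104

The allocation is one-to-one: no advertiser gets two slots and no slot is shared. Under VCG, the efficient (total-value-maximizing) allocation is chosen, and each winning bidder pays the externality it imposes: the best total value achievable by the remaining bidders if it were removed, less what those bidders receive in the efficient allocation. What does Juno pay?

Juno pays $7.

Efficient allocation: Harbor→Slot 1 ($129), Ember→Slot 6 ($145), Juno→Slot 7 ($147), Larkspur→Slot 2 ($127), Brightly→Slot 5 ($104); total welfare W = $652.
Juno receives Slot 7 at value $147, so the others get W − 147 = $505.
Without Juno: best allocation of the remaining 4 bidders over all 5 slots is Harbor→Slot 1 ($129), Ember→Slot 6 ($145), Larkspur→Slot 7 ($134), Brightly→Slot 5 ($104), total $512.
VCG payment = (others' best without Juno) − (others' welfare with Juno) = 512 − 505 = $7.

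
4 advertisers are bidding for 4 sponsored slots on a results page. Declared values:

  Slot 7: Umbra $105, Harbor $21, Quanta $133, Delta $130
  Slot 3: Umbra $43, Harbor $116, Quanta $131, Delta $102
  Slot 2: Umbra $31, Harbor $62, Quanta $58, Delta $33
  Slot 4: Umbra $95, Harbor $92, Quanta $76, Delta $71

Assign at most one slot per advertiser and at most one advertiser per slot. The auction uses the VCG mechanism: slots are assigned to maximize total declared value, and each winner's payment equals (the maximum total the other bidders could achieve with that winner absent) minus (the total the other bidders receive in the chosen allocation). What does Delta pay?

Efficient allocation: Umbra→Slot 4 ($95), Harbor→Slot 2 ($62), Quanta→Slot 3 ($131), Delta→Slot 7 ($130); total welfare W = $418.
Delta receives Slot 7 at value $130, so the others get W − 130 = $288.
Without Delta: best allocation of the remaining 3 bidders over all 4 slots is Umbra→Slot 4 ($95), Harbor→Slot 3 ($116), Quanta→Slot 7 ($133), total $344.
VCG payment = (others' best without Delta) − (others' welfare with Delta) = 344 − 288 = $56.

Delta pays $56.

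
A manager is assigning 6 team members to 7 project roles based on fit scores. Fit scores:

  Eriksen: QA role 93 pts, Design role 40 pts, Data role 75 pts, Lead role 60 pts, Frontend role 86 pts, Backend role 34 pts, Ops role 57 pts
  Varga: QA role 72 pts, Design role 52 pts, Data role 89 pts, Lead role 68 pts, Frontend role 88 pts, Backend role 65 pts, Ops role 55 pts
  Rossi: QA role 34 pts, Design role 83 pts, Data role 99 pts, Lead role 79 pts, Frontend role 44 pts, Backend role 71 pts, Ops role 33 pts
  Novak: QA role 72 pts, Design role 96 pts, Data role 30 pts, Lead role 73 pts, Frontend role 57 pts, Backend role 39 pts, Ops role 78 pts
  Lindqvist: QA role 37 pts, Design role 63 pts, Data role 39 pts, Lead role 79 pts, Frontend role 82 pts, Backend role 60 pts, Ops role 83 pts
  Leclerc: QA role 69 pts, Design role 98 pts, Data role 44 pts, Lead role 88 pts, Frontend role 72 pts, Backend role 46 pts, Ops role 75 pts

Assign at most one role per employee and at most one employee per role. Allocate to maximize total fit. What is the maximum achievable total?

Treat this as an assignment problem: match each employee to one role.
Optimal: Eriksen→QA role (93 pts), Varga→Frontend role (88 pts), Rossi→Data role (99 pts), Novak→Design role (96 pts), Lindqvist→Ops role (83 pts), Leclerc→Lead role (88 pts) — total 93+88+99+96+83+88 = 547 pts.
Row-greedy (each employee in turn takes its best remaining role) gives 513 pts, worse by 34.

Max total: 547 pts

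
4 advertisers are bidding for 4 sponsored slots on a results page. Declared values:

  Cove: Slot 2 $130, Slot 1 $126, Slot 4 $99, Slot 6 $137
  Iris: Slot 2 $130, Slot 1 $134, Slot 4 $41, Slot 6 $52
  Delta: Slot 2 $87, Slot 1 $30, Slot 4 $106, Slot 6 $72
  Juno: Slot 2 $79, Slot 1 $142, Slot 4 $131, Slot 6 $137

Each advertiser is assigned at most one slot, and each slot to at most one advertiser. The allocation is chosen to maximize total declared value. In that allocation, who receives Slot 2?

Iris receives Slot 2.

This is the linear assignment problem.
Optimal: Cove→Slot 6 ($137), Iris→Slot 2 ($130), Delta→Slot 4 ($106), Juno→Slot 1 ($142) — total 137+130+106+142 = $515.
Next-best assignment: Cove→Slot 2, Iris→Slot 1, Delta→Slot 4, Juno→Slot 6 = $507.
Checked against all permutations: $515 is optimal.
Iris's own top slot is Slot 1 ($134), but forcing Iris→Slot 1 and reassigning the rest optimally gives only $507 — worse by 8.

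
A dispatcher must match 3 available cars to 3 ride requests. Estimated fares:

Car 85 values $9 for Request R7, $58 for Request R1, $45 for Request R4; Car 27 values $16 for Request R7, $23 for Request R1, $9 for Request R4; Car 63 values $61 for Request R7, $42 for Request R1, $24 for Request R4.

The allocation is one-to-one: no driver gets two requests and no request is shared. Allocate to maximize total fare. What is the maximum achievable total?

Optimal: Car 85→Request R4 ($45), Car 27→Request R1 ($23), Car 63→Request R7 ($61) — total 45+23+61 = $129.
Row-greedy (each driver in turn takes its best remaining request) gives $98, worse by 31.
Next-best assignment: Car 85→Request R1, Car 27→Request R4, Car 63→Request R7 = $128.

Maximum total: $129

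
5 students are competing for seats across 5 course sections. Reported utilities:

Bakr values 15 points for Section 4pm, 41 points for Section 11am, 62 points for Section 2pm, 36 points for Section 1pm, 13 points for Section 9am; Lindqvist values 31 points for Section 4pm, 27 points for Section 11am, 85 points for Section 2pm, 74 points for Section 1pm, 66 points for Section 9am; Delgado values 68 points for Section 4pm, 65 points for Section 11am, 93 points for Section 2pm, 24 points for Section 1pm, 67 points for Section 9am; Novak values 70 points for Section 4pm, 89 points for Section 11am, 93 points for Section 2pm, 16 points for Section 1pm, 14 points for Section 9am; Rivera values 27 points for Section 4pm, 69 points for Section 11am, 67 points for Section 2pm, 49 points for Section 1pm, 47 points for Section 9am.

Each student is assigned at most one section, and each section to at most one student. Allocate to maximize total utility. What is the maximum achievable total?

This is the linear assignment problem.
Optimal: Bakr→Section 2pm (62 points), Lindqvist→Section 1pm (74 points), Delgado→Section 9am (67 points), Novak→Section 4pm (70 points), Rivera→Section 11am (69 points) — total 62+74+67+70+69 = 342 points.
Column-greedy (each section in turn goes to its best remaining student) gives 319 points, worse by 23.

Max total: 342 points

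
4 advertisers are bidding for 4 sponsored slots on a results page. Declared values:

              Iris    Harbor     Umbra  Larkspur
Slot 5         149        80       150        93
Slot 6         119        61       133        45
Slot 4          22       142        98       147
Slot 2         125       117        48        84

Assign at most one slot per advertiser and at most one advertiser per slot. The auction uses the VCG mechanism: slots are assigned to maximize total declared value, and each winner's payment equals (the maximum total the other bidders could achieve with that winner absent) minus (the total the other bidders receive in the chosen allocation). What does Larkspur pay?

Efficient allocation: Iris→Slot 5 ($149), Harbor→Slot 2 ($117), Umbra→Slot 6 ($133), Larkspur→Slot 4 ($147); total welfare W = $546.
Larkspur receives Slot 4 at value $147, so the others get W − 147 = $399.
Without Larkspur: best allocation of the remaining 3 bidders over all 4 slots is Iris→Slot 5 ($149), Harbor→Slot 4 ($142), Umbra→Slot 6 ($133), total $424.
VCG payment = (others' best without Larkspur) − (others' welfare with Larkspur) = 424 − 399 = $25.

Larkspur pays $25.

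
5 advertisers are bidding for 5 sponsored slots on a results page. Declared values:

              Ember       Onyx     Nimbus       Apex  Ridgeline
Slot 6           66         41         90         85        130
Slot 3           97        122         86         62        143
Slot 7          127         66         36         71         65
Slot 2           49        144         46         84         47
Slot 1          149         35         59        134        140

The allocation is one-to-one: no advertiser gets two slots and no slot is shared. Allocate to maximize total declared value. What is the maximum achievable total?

Max total: $638

Optimal: Ember→Slot 7 ($127), Onyx→Slot 2 ($144), Nimbus→Slot 6 ($90), Apex→Slot 1 ($134), Ridgeline→Slot 3 ($143) — total 127+144+90+134+143 = $638.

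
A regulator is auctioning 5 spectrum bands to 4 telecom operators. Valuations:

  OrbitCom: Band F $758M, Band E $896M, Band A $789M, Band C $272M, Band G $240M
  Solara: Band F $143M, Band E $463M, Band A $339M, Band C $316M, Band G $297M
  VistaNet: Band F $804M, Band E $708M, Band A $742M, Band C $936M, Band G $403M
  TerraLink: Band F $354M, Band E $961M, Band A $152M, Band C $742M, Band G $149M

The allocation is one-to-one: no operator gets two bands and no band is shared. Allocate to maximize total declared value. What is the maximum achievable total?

Optimal: OrbitCom→Band F ($758M), Solara→Band A ($339M), VistaNet→Band C ($936M), TerraLink→Band E ($961M) — total 758+339+936+961 = $2994M.
Column-greedy (each band in turn goes to its best remaining operator) gives $2870M, worse by 124.
Swapping Solara↔VistaNet (Solara→Band C $316M, VistaNet→Band A $742M) loses 217.
No other one-to-one assignment exceeds $2994M.

Max total: $2994M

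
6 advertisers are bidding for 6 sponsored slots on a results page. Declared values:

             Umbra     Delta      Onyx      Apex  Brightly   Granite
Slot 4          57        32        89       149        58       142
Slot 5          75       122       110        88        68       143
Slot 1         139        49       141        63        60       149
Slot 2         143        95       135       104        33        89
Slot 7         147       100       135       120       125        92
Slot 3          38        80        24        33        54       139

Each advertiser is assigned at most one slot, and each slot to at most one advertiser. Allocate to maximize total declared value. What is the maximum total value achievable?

This is a one-to-one assignment (maximum-weight bipartite matching).
Optimal: Umbra→Slot 2 ($143), Delta→Slot 5 ($122), Onyx→Slot 1 ($141), Apex→Slot 4 ($149), Brightly→Slot 7 ($125), Granite→Slot 3 ($139) — total 143+122+141+149+125+139 = $819.
Column-greedy (each slot in turn goes to its best remaining advertiser) gives $781, worse by 38.
Next-best assignment: Umbra→Slot 1, Delta→Slot 5, Onyx→Slot 2, Apex→Slot 4, Brightly→Slot 7, Granite→Slot 3 = $809.
Every other assignment is strictly worse.

Max total: $819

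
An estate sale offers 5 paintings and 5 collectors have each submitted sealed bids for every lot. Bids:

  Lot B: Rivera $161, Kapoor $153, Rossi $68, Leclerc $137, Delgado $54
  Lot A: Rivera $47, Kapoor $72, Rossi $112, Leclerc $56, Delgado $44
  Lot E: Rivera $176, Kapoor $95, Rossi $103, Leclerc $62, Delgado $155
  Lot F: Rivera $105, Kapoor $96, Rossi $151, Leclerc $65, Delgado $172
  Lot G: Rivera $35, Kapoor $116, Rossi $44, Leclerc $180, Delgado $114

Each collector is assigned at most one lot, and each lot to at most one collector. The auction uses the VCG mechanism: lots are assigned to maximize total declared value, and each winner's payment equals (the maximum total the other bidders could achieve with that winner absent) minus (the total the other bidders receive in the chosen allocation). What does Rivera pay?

Rivera pays $22.

Efficient allocation: Rivera→Lot E ($176), Kapoor→Lot B ($153), Rossi→Lot A ($112), Leclerc→Lot G ($180), Delgado→Lot F ($172); total welfare W = $793.
Rivera receives Lot E at value $176, so the others get W − 176 = $617.
Without Rivera: best allocation of the remaining 4 bidders over all 5 lots is Kapoor→Lot B ($153), Rossi→Lot F ($151), Leclerc→Lot G ($180), Delgado→Lot E ($155), total $639.
VCG payment = (others' best without Rivera) − (others' welfare with Rivera) = 639 − 617 = $22.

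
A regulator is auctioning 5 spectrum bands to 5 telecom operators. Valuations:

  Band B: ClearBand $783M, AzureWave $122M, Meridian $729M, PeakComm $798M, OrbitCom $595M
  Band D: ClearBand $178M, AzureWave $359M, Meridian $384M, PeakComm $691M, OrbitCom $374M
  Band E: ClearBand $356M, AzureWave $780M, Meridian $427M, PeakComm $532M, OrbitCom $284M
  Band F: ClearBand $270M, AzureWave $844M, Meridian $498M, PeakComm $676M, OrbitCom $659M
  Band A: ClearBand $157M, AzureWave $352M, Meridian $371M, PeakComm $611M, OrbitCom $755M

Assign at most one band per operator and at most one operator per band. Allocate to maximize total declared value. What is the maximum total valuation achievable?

Treat this as an assignment problem: match each operator to one band.
Optimal: ClearBand→Band B ($783M), AzureWave→Band E ($780M), Meridian→Band F ($498M), PeakComm→Band D ($691M), OrbitCom→Band A ($755M) — total 783+780+498+691+755 = $3507M.
Max-entry greedy (repeatedly take the single best remaining cell) gives $3002M, worse by 505.
Checked against all permutations: $3507M is optimal.

Max total: $3507M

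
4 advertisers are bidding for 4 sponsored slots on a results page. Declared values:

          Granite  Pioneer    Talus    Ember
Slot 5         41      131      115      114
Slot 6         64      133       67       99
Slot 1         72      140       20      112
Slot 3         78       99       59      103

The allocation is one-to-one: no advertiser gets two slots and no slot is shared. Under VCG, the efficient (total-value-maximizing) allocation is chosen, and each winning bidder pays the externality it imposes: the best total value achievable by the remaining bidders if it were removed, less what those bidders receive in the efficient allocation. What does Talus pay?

Efficient allocation: Granite→Slot 3 ($78), Pioneer→Slot 6 ($133), Talus→Slot 5 ($115), Ember→Slot 1 ($112); total welfare W = $438.
Talus receives Slot 5 at value $115, so the others get W − 115 = $323.
Without Talus: best allocation of the remaining 3 bidders over all 4 slots is Granite→Slot 3 ($78), Pioneer→Slot 1 ($140), Ember→Slot 5 ($114), total $332.
VCG payment = (others' best without Talus) − (others' welfare with Talus) = 332 − 323 = $9.

Talus pays $9.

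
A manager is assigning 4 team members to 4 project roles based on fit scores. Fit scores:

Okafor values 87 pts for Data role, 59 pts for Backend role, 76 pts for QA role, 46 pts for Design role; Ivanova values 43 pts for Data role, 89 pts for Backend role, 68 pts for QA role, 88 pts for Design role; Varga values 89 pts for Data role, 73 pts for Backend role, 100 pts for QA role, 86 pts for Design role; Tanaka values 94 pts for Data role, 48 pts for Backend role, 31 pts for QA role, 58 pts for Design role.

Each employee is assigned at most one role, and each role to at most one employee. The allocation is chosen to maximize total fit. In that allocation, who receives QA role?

This is the linear assignment problem.
Optimal: Okafor→QA role (76 pts), Ivanova→Backend role (89 pts), Varga→Design role (86 pts), Tanaka→Data role (94 pts) — total 76+89+86+94 = 345 pts.
Okafor's own top role is Data role (87 pts), but forcing Okafor→Data role and reassigning the rest optimally gives only 334 pts — worse by 11.

Okafor receives QA role.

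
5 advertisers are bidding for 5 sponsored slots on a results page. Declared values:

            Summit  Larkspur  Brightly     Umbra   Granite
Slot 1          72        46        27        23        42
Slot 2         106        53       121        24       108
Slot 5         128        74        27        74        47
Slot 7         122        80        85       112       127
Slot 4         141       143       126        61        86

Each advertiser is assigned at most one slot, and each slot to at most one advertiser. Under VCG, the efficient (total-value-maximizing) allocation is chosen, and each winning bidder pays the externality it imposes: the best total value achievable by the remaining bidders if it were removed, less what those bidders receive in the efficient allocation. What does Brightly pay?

Efficient allocation: Summit→Slot 5 ($128), Larkspur→Slot 4 ($143), Brightly→Slot 2 ($121), Umbra→Slot 7 ($112), Granite→Slot 1 ($42); total welfare W = $546.
Brightly receives Slot 2 at value $121, so the others get W − 121 = $425.
Without Brightly: best allocation of the remaining 4 bidders over all 5 slots is Summit→Slot 5 ($128), Larkspur→Slot 4 ($143), Umbra→Slot 7 ($112), Granite→Slot 2 ($108), total $491.
VCG payment = (others' best without Brightly) − (others' welfare with Brightly) = 491 − 425 = $66.

Brightly pays $66.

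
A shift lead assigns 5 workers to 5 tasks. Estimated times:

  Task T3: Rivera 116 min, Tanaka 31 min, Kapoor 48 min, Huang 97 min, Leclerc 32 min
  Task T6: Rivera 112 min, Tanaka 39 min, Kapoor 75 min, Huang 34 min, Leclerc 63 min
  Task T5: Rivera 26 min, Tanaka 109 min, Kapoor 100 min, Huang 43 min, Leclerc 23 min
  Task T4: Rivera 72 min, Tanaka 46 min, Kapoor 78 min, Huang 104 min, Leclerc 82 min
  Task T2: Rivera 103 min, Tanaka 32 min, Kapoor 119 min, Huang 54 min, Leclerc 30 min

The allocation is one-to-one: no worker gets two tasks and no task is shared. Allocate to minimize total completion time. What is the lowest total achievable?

Optimal: Rivera→Task T5 (26 min), Tanaka→Task T4 (46 min), Kapoor→Task T3 (48 min), Huang→Task T6 (34 min), Leclerc→Task T2 (30 min) — total 26+46+48+34+30 = 184 min.
Min-entry greedy (repeatedly take the single cheapest remaining cell) gives 279 min, worse by 95.

Minimum total: 184 min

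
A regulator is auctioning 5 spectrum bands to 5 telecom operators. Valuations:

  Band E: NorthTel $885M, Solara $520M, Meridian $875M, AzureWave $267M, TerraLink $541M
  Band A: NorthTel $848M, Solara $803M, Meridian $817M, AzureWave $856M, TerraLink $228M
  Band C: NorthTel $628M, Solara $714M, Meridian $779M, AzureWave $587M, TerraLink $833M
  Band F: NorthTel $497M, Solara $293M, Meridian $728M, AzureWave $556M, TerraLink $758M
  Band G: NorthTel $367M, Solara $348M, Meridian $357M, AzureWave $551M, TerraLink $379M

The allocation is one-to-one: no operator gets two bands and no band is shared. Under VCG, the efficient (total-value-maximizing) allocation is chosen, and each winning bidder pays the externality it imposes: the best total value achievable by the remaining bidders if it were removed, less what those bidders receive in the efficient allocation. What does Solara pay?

Solara pays $305M.

Efficient allocation: NorthTel→Band E ($885M), Solara→Band A ($803M), Meridian→Band F ($728M), AzureWave→Band G ($551M), TerraLink→Band C ($833M); total welfare W = $3800M.
Solara receives Band A at value $803M, so the others get W − 803 = $2997M.
Without Solara: best allocation of the remaining 4 bidders over all 5 bands is NorthTel→Band E ($885M), Meridian→Band F ($728M), AzureWave→Band A ($856M), TerraLink→Band C ($833M), total $3302M.
VCG payment = (others' best without Solara) − (others' welfare with Solara) = 3302 − 2997 = $305M.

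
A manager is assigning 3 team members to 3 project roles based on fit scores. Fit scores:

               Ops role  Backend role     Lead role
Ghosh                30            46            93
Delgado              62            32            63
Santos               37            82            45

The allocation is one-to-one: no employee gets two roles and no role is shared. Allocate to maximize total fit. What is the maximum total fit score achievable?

Maximum total: 237 pts

This is a one-to-one assignment (maximum-weight bipartite matching).
Optimal: Ghosh→Lead role (93 pts), Delgado→Ops role (62 pts), Santos→Backend role (82 pts) — total 93+62+82 = 237 pts.
No other one-to-one assignment exceeds 237 pts.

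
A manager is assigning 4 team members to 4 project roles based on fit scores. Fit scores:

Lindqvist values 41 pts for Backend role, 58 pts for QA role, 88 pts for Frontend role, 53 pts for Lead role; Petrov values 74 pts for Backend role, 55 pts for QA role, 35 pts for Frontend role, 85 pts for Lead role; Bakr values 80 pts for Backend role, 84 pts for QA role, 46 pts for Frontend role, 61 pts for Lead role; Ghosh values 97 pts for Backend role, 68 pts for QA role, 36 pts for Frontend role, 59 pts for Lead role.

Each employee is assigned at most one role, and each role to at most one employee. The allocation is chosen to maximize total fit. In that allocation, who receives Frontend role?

Lindqvist receives Frontend role.

Optimal: Lindqvist→Frontend role (88 pts), Petrov→Lead role (85 pts), Bakr→QA role (84 pts), Ghosh→Backend role (97 pts) — total 88+85+84+97 = 354 pts.
Next-best assignment: Lindqvist→Frontend role, Petrov→Lead role, Bakr→Backend role, Ghosh→QA role = 321 pts.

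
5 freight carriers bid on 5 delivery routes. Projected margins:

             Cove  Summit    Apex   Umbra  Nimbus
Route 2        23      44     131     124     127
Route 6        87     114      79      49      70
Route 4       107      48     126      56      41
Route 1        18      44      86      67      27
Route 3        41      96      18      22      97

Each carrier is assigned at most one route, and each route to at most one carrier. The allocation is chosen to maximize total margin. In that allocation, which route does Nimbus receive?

Nimbus receives Route 3.

Optimal: Cove→Route 4 ($107k), Summit→Route 6 ($114k), Apex→Route 1 ($86k), Umbra→Route 2 ($124k), Nimbus→Route 3 ($97k) — total 107+114+86+124+97 = $528k.
Max-entry greedy (repeatedly take the single best remaining cell) gives $516k, worse by 12.
Next-best assignment: Cove→Route 4, Summit→Route 6, Apex→Route 2, Umbra→Route 1, Nimbus→Route 3 = $516k.
Swapping Apex↔Summit (Apex→Route 6 $79k, Summit→Route 1 $44k) loses 77.
Nimbus's own top route is Route 2 ($127k), but forcing Nimbus→Route 2 and reassigning the rest optimally gives only $503k — worse by 25.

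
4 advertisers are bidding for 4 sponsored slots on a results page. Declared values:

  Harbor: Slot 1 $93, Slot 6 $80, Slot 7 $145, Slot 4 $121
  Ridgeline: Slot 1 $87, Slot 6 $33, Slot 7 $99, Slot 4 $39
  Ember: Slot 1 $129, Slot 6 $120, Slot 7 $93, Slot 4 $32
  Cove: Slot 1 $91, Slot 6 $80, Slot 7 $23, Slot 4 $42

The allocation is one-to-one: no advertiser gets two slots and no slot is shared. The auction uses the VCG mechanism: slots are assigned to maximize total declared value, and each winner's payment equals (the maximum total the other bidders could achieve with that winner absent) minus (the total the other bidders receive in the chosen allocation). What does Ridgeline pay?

Ridgeline pays $24.

Efficient allocation: Harbor→Slot 4 ($121), Ridgeline→Slot 7 ($99), Ember→Slot 6 ($120), Cove→Slot 1 ($91); total welfare W = $431.
Ridgeline receives Slot 7 at value $99, so the others get W − 99 = $332.
Without Ridgeline: best allocation of the remaining 3 bidders over all 4 slots is Harbor→Slot 7 ($145), Ember→Slot 6 ($120), Cove→Slot 1 ($91), total $356.
VCG payment = (others' best without Ridgeline) − (others' welfare with Ridgeline) = 356 − 332 = $24.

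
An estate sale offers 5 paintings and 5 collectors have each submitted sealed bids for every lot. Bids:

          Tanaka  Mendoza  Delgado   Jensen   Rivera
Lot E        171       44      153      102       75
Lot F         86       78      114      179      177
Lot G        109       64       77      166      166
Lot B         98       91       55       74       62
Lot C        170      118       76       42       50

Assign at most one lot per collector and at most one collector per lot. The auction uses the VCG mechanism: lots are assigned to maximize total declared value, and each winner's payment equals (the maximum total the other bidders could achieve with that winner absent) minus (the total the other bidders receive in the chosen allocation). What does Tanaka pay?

Efficient allocation: Tanaka→Lot C ($170), Mendoza→Lot B ($91), Delgado→Lot E ($153), Jensen→Lot F ($179), Rivera→Lot G ($166); total welfare W = $759.
Tanaka receives Lot C at value $170, so the others get W − 170 = $589.
Without Tanaka: best allocation of the remaining 4 bidders over all 5 lots is Mendoza→Lot C ($118), Delgado→Lot E ($153), Jensen→Lot F ($179), Rivera→Lot G ($166), total $616.
VCG payment = (others' best without Tanaka) − (others' welfare with Tanaka) = 616 − 589 = $27.

Tanaka pays $27.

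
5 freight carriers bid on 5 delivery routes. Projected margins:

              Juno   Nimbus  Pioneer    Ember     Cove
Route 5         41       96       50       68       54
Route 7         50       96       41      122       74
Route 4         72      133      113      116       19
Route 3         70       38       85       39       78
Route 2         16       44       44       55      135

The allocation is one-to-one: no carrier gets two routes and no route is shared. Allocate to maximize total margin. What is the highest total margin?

Maximum total: $536k

Optimal: Juno→Route 3 ($70k), Nimbus→Route 5 ($96k), Pioneer→Route 4 ($113k), Ember→Route 7 ($122k), Cove→Route 2 ($135k) — total 70+96+113+122+135 = $536k.
Max-entry greedy (repeatedly take the single best remaining cell) gives $516k, worse by 20.
Next-best assignment: Juno→Route 5, Nimbus→Route 4, Pioneer→Route 3, Ember→Route 7, Cove→Route 2 = $516k.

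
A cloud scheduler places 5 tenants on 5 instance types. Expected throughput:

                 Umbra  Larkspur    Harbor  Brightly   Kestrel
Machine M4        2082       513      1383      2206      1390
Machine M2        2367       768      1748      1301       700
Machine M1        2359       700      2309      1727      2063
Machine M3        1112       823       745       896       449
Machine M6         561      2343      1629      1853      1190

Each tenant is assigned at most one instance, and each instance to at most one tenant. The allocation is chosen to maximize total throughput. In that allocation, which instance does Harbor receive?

Harbor receives Machine M3.

Optimal: Umbra→Machine M2 (2367 ops/s), Larkspur→Machine M6 (2343 ops/s), Harbor→Machine M3 (745 ops/s), Brightly→Machine M4 (2206 ops/s), Kestrel→Machine M1 (2063 ops/s) — total 2367+2343+745+2206+2063 = 9724 ops/s.
Column-greedy (each instance in turn goes to its best remaining tenant) gives 8895 ops/s, worse by 829.
Next-best assignment: Umbra→Machine M2, Larkspur→Machine M6, Harbor→Machine M1, Brightly→Machine M4, Kestrel→Machine M3 = 9674 ops/s.
Swapping Brightly↔Harbor (Brightly→Machine M3 896 ops/s, Harbor→Machine M4 1383 ops/s) loses 672.
Harbor's own top instance is Machine M1 (2309 ops/s), but forcing Harbor→Machine M1 and reassigning the rest optimally gives only 9674 ops/s — worse by 50.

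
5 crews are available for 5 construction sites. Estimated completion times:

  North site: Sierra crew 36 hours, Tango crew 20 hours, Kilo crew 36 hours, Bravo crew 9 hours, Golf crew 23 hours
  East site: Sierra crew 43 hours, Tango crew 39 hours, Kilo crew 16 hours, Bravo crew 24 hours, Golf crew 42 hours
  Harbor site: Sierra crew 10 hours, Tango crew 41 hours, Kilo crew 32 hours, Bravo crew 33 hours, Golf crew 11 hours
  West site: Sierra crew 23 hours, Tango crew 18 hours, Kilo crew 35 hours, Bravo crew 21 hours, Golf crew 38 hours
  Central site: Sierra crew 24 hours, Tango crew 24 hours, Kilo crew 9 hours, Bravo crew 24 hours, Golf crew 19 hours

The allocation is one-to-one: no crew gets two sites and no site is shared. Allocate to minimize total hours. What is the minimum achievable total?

Minimum total: 72 hours

Optimal: Sierra crew→Harbor site (10 hours), Tango crew→West site (18 hours), Kilo crew→East site (16 hours), Bravo crew→North site (9 hours), Golf crew→Central site (19 hours) — total 10+18+16+9+19 = 72 hours.
Swapping Tango crew↔Kilo crew (Tango crew→East site 39 hours, Kilo crew→West site 35 hours) adds 40.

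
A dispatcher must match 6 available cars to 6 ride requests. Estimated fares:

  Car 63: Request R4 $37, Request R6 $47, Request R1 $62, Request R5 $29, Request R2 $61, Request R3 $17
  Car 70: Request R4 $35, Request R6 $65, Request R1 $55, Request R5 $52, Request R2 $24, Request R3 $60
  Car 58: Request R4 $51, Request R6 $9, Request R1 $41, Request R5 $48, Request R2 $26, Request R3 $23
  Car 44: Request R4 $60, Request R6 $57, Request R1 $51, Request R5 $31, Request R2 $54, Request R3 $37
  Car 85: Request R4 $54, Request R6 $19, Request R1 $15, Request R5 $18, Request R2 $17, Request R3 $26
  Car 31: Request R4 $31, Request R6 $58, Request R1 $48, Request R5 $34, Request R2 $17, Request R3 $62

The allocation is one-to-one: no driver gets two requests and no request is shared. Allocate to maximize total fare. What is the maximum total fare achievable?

Max total: $345

Optimal: Car 63→Request R1 ($62), Car 70→Request R6 ($65), Car 58→Request R5 ($48), Car 44→Request R2 ($54), Car 85→Request R4 ($54), Car 31→Request R3 ($62) — total 62+65+48+54+54+62 = $345.
Row-greedy (each driver in turn takes its best remaining request) gives $292, worse by 53.
Every other assignment is strictly worse.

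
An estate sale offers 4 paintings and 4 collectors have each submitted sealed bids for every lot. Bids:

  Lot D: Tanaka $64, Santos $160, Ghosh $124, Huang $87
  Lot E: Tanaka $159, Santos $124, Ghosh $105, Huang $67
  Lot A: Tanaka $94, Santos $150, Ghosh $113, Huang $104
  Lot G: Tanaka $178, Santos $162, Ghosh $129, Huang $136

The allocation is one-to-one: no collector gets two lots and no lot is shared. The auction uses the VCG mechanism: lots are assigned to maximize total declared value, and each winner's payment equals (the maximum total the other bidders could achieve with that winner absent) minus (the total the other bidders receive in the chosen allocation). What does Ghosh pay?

Ghosh pays $10.

Efficient allocation: Tanaka→Lot E ($159), Santos→Lot A ($150), Ghosh→Lot D ($124), Huang→Lot G ($136); total welfare W = $569.
Ghosh receives Lot D at value $124, so the others get W − 124 = $445.
Without Ghosh: best allocation of the remaining 3 bidders over all 4 lots is Tanaka→Lot E ($159), Santos→Lot D ($160), Huang→Lot G ($136), total $455.
VCG payment = (others' best without Ghosh) − (others' welfare with Ghosh) = 455 − 445 = $10.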